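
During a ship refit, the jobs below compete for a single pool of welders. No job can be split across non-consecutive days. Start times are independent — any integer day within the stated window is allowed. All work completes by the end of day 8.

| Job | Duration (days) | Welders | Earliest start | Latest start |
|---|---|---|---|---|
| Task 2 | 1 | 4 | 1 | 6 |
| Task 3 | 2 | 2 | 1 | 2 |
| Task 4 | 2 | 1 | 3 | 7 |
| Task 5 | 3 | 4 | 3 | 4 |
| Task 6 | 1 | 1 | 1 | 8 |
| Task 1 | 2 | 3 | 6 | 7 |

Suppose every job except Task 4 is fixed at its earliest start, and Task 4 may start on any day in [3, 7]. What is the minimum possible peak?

Task 4@3: d1:7  d2:2  d3:5  d4:5  d5:4  d6:3  d7:3  d8:0 → peak 7
Task 4@4: d1:7  d2:2  d3:4  d4:5  d5:5  d6:3  d7:3  d8:0 → peak 7
Task 4@5: d1:7  d2:2  d3:4  d4:4  d5:5  d6:4  d7:3  d8:0 → peak 7
Task 4@6: d1:7  d2:2  d3:4  d4:4  d5:4  d6:4  d7:4  d8:0 → peak 7
Task 4@7: d1:7  d2:2  d3:4  d4:4  d5:4  d6:3  d7:4  d8:1 → peak 7
Best is Task 4@3, peak 7.

7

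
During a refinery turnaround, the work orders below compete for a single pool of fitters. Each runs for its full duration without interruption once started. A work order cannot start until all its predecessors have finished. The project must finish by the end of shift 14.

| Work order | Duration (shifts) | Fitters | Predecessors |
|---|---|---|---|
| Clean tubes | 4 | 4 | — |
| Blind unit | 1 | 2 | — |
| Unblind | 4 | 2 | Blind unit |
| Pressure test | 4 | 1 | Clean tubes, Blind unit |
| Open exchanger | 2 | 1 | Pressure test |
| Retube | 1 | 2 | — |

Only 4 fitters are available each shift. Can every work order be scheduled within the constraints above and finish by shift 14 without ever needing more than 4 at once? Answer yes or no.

Schedule Clean tubes@1, Blind unit@5, Unblind@6, Pressure test@6, Open exchanger@10, Retube@5: s1:4  s2:4  s3:4  s4:4  s5:4  s6:3  s7:3  s8:3  s9:3  s10:1  s11:1  s12:0  s13:0  s14:0 — peak 4 ≤ 4.

yes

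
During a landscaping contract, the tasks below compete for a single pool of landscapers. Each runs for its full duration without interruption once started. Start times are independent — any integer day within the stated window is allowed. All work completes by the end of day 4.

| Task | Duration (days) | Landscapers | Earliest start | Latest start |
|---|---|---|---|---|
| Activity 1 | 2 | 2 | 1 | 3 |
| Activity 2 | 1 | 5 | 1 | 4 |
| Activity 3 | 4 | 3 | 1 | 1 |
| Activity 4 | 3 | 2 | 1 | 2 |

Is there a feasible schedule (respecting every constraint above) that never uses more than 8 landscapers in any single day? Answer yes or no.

yes

Schedule Activity 1@1, Activity 2@4, Activity 3@1, Activity 4@1: d1:7  d2:7  d3:5  d4:8 — peak 8 ≤ 8.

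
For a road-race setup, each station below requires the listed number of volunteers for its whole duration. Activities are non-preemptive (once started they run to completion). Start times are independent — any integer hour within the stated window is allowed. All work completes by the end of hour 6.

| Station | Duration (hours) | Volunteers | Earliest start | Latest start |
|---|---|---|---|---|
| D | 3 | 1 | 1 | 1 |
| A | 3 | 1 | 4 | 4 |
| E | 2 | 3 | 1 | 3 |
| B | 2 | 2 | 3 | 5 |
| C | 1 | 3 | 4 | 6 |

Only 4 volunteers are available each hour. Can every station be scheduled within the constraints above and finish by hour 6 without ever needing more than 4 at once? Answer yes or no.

yes

Schedule D@1, A@4, E@1, B@3, C@5: h1:4  h2:4  h3:3  h4:3  h5:4  h6:1 — peak 4 ≤ 4.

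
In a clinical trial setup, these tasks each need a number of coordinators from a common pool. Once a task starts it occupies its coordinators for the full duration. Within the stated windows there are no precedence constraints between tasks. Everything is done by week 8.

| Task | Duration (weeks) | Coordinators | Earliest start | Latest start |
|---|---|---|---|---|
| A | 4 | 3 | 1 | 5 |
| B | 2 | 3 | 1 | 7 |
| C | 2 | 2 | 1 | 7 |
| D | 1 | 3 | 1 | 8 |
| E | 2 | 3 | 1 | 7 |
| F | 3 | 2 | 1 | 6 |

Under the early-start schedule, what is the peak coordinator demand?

Early-start schedule: A@1, B@1, C@1, D@1, E@1, F@1.
Load per week: week 1: 16, week 2: 13, week 3: 5, week 4: 3, week 5: 0, week 6: 0, week 7: 0, week 8: 0.
Peak is 16.

16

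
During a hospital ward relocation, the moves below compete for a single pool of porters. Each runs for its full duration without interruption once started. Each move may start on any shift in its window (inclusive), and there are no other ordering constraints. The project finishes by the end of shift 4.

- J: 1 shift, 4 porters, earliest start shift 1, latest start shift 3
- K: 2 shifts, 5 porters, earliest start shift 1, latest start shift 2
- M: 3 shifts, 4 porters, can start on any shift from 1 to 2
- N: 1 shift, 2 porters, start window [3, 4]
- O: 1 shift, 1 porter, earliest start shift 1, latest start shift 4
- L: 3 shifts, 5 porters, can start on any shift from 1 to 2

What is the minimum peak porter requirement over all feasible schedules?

14

Early-start (J@1, K@1, M@1, N@3, O@1, L@1) gives peak 19: s1:19  s2:14  s3:11  s4:0.
Shift L→2.
Schedule J@1, K@1, M@1, N@3, O@1, L@2: s1:14  s2:14  s3:11  s4:5 — peak 14.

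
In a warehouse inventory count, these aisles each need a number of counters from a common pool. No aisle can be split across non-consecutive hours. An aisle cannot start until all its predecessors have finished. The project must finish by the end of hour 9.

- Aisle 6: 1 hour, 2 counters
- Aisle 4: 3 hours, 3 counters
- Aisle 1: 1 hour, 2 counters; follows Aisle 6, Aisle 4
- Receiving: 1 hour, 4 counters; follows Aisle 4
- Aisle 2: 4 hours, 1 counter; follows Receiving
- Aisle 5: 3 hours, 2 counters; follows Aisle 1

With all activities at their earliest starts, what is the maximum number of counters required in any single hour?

Early-start schedule: Aisle 6@1, Aisle 4@1, Aisle 1@4, Receiving@4, Aisle 2@5, Aisle 5@5.
Load per hour: hour 1: 5, hour 2: 3, hour 3: 3, hour 4: 6, hour 5: 3, hour 6: 3, hour 7: 3, hour 8: 1, hour 9: 0.
Peak is 6.

6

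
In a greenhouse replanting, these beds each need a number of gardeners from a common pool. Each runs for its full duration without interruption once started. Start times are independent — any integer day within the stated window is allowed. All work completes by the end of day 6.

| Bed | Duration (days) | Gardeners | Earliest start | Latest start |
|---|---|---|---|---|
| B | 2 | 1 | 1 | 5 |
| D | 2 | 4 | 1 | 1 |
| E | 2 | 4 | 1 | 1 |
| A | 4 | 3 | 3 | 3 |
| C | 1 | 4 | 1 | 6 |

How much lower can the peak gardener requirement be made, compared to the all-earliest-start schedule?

5

Early-start peak: d1:13  d2:9  d3:3  d4:3  d5:3  d6:3 ⇒ 13.
Leveled (B@3, D@1, E@1, A@3, C@3): d1:8  d2:8  d3:8  d4:4  d5:3  d6:3 ⇒ 8.
Reduction 13 − 8 = 5.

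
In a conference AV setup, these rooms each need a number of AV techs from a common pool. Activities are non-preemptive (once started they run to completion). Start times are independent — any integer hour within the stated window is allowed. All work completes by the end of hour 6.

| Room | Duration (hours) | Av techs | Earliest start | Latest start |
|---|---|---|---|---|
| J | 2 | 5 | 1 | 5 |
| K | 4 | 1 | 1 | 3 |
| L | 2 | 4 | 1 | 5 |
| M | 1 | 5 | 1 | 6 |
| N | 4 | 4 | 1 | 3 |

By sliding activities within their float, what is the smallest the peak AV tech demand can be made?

Early-start (J@1, K@1, L@1, M@1, N@1) gives peak 19: h1:19  h2:14  h3:5  h4:5  h5:0  h6:0.
Shift L→3, M→5, N→3.
Schedule J@1, K@1, L@3, M@5, N@3: h1:6  h2:6  h3:9  h4:9  h5:9  h6:4 — peak 9.

9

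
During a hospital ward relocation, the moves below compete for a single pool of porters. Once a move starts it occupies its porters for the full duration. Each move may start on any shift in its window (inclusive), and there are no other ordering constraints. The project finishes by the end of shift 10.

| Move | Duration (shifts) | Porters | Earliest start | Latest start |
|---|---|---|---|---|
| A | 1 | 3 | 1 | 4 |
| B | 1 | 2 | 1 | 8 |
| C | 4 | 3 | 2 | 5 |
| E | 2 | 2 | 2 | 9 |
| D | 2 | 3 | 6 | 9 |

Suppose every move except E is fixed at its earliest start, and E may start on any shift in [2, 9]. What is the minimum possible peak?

5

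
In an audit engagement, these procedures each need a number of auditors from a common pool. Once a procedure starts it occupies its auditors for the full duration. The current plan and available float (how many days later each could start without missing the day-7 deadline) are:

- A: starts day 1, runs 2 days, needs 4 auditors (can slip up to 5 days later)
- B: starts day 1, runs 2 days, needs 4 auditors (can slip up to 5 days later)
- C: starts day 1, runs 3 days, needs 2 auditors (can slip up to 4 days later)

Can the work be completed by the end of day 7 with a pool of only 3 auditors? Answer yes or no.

no

Total auditor-days = 22; over 7 days the average is 22/7 > 3, so some day must exceed 3.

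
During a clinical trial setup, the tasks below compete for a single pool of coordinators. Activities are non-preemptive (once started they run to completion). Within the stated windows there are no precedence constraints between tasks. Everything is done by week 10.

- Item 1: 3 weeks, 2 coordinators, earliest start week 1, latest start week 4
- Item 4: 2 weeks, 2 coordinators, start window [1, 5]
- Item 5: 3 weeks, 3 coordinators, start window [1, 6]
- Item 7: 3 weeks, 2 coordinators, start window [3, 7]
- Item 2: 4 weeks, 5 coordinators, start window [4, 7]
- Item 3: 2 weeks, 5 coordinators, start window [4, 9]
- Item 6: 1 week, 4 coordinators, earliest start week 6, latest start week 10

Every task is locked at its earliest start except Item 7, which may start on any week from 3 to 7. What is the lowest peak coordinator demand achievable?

10

Item 7@3: w1:7  w2:7  w3:7  w4:12  w5:12  w6:9  w7:5  w8:0  w9:0  w10:0 → peak 12
Item 7@4: w1:7  w2:7  w3:5  w4:12  w5:12  w6:11  w7:5  w8:0  w9:0  w10:0 → peak 12
Item 7@5: w1:7  w2:7  w3:5  w4:10  w5:12  w6:11  w7:7  w8:0  w9:0  w10:0 → peak 12
Item 7@6: w1:7  w2:7  w3:5  w4:10  w5:10  w6:11  w7:7  w8:2  w9:0  w10:0 → peak 11
Item 7@7: w1:7  w2:7  w3:5  w4:10  w5:10  w6:9  w7:7  w8:2  w9:2  w10:0 → peak 10
Best is Item 7@7, peak 10.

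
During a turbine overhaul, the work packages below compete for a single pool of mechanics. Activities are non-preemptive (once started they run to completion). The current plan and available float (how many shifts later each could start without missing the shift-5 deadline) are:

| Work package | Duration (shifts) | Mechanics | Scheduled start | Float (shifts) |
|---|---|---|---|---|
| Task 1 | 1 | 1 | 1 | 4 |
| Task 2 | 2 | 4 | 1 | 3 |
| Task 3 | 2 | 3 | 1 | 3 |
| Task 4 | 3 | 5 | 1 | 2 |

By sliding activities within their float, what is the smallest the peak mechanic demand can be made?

Early-start (Task 1@1, Task 2@1, Task 3@1, Task 4@1) gives peak 13: s1:13  s2:12  s3:5  s4:0  s5:0.
Shift Task 2→4, Task 3→4.
Schedule Task 1@1, Task 2@4, Task 3@4, Task 4@1: s1:6  s2:5  s3:5  s4:7  s5:7 — peak 7.

7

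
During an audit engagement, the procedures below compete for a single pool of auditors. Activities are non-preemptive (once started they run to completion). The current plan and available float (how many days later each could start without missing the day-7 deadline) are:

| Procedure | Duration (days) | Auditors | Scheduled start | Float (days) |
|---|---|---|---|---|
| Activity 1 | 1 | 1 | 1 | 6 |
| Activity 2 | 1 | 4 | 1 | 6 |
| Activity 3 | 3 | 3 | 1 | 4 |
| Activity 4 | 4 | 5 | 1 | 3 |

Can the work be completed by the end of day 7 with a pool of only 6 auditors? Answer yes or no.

The minimum achievable peak is 7; 6 < 7, so no feasible schedule stays within the cap.

no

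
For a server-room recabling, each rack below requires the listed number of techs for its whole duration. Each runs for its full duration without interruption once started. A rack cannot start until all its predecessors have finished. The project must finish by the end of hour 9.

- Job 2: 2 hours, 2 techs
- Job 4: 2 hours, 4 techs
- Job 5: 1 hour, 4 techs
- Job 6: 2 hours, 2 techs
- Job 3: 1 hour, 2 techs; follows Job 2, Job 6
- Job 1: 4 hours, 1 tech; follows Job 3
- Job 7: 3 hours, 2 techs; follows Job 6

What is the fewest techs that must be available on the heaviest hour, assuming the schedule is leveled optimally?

5

Early-start (Job 2@1, Job 4@1, Job 5@1, Job 6@1, Job 3@3, Job 1@4, Job 7@3) gives peak 12: h1:12  h2:8  h3:4  h4:3  h5:3  h6:1  h7:1  h8:0  h9:0.
Shift Job 4→3, Job 5→6, Job 3→5, Job 1→6, Job 7→7.
Schedule Job 2@1, Job 4@3, Job 5@6, Job 6@1, Job 3@5, Job 1@6, Job 7@7: h1:4  h2:4  h3:4  h4:4  h5:2  h6:5  h7:3  h8:3  h9:3 — peak 5.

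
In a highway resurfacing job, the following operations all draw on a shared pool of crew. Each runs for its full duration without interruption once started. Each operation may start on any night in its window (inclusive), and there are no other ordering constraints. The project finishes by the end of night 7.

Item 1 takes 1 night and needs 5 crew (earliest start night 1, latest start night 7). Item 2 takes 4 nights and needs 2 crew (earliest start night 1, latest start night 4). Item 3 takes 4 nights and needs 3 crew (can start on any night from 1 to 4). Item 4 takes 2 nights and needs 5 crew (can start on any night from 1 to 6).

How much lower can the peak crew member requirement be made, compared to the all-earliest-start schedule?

Early-start peak: n1:15  n2:10  n3:5  n4:5  n5:0  n6:0  n7:0 ⇒ 15.
Leveled (Item 1@1, Item 2@2, Item 3@2, Item 4@6): n1:5  n2:5  n3:5  n4:5  n5:5  n6:5  n7:5 ⇒ 5.
Reduction 15 − 5 = 10.

10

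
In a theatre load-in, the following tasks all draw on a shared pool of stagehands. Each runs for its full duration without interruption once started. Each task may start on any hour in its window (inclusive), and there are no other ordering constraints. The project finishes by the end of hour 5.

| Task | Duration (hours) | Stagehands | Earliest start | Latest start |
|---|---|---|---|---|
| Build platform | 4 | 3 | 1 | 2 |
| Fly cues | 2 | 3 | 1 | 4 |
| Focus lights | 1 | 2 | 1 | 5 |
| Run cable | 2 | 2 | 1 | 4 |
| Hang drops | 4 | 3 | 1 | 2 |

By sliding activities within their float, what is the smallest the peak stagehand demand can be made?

9

Early-start (Build platform@1, Fly cues@1, Focus lights@1, Run cable@1, Hang drops@1) gives peak 13: h1:13  h2:11  h3:6  h4:6  h5:0.
Shift Run cable→3, Hang drops→2.
Schedule Build platform@1, Fly cues@1, Focus lights@1, Run cable@3, Hang drops@2: h1:8  h2:9  h3:8  h4:8  h5:3 — peak 9.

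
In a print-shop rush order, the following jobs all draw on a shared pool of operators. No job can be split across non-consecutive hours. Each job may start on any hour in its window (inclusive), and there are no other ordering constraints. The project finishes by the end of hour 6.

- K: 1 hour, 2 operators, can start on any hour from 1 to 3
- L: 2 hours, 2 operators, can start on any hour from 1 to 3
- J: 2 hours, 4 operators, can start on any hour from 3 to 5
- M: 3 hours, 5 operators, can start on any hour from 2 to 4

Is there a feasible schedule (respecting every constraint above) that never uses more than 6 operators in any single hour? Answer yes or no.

no

The minimum achievable peak is 7; 6 < 7, so no feasible schedule stays within the cap.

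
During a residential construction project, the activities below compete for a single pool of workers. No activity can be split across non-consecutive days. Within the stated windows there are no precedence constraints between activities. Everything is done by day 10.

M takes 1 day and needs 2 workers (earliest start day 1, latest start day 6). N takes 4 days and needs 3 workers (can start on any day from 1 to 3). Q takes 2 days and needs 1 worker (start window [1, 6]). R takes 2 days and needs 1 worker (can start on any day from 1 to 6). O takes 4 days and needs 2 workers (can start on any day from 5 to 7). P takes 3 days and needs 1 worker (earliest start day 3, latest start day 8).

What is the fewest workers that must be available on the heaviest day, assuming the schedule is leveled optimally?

Early-start (M@1, N@1, Q@1, R@1, O@5, P@3) gives peak 7: d1:7  d2:5  d3:4  d4:4  d5:3  d6:2  d7:2  d8:2  d9:0  d10:0.
Shift M→5, Q→5, R→6, O→7, P→8.
Schedule M@5, N@1, Q@5, R@6, O@7, P@8: d1:3  d2:3  d3:3  d4:3  d5:3  d6:2  d7:3  d8:3  d9:3  d10:3 — peak 3.
Total worker-days = 29 over 10 days ⇒ peak ≥ ⌈29/10⌉ = 3, so 3 is optimal.

3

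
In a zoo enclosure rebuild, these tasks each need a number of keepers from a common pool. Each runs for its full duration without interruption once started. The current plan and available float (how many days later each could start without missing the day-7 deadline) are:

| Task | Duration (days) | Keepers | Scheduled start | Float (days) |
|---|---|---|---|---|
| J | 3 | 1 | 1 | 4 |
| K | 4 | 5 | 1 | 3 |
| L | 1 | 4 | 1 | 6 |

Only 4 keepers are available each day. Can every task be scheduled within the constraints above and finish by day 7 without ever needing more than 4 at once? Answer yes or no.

The minimum achievable peak is 5; 4 < 5, so no feasible schedule stays within the cap.

no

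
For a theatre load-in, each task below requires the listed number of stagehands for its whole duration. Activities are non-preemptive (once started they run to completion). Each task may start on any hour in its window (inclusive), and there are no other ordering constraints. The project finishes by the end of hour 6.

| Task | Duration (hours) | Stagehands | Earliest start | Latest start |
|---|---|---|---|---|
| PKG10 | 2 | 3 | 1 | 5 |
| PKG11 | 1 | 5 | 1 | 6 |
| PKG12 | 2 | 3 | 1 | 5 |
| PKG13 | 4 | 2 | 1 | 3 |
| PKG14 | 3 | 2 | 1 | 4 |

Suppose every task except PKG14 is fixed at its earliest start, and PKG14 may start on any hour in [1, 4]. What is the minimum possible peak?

PKG14@1: h1:15  h2:10  h3:4  h4:2  h5:0  h6:0 → peak 15
PKG14@2: h1:13  h2:10  h3:4  h4:4  h5:0  h6:0 → peak 13
PKG14@3: h1:13  h2:8  h3:4  h4:4  h5:2  h6:0 → peak 13
PKG14@4: h1:13  h2:8  h3:2  h4:4  h5:2  h6:2 → peak 13
Best is PKG14@2, peak 13.

13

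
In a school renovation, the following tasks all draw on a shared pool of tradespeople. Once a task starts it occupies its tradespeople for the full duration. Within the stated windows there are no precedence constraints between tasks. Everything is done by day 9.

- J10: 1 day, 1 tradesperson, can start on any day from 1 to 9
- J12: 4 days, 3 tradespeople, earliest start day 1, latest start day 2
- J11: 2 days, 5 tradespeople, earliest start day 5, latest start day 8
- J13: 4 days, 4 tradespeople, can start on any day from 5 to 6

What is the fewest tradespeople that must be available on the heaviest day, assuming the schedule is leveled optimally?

Schedule J10@1, J12@1, J11@5, J13@5: d1:4  d2:3  d3:3  d4:3  d5:9  d6:9  d7:4  d8:4  d9:0 — peak 9.

9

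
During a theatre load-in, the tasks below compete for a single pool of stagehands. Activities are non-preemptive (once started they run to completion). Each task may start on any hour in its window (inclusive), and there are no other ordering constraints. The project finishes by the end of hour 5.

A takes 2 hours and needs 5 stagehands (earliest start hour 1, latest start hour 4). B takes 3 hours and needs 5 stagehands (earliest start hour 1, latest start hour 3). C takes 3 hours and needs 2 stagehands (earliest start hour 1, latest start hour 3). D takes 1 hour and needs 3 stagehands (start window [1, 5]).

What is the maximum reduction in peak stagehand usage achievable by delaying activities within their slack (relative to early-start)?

Early-start peak: h1:15  h2:12  h3:7  h4:0  h5:0 ⇒ 15.
Leveled (A@1, B@3, C@1, D@4): h1:7  h2:7  h3:7  h4:8  h5:5 ⇒ 8.
Reduction 15 − 8 = 7.

7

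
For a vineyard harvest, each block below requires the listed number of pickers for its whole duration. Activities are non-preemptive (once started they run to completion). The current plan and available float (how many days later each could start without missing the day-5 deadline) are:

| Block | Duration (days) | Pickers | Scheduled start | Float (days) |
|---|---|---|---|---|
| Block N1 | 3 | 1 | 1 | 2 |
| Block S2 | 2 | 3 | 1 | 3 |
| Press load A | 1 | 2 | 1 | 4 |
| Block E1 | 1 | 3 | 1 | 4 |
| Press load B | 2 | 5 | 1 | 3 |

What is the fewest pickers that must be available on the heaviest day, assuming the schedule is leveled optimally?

Early-start (Block N1@1, Block S2@1, Press load A@1, Block E1@1, Press load B@1) gives peak 14: d1:14  d2:9  d3:1  d4:0  d5:0.
Shift Block E1→3, Press load B→4.
Schedule Block N1@1, Block S2@1, Press load A@1, Block E1@3, Press load B@4: d1:6  d2:4  d3:4  d4:5  d5:5 — peak 6.

6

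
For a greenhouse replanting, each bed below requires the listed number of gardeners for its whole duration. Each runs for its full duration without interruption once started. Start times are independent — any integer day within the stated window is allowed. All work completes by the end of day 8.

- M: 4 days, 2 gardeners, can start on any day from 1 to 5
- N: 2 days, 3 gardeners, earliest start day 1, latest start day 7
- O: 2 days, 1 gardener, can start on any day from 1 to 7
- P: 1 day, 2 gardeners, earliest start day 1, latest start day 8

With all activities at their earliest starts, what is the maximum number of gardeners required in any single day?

8

Early-start schedule: M@1, N@1, O@1, P@1.
Load per day: day 1: 8, day 2: 6, day 3: 2, day 4: 2, day 5: 0, day 6: 0, day 7: 0, day 8: 0.
Peak is 8.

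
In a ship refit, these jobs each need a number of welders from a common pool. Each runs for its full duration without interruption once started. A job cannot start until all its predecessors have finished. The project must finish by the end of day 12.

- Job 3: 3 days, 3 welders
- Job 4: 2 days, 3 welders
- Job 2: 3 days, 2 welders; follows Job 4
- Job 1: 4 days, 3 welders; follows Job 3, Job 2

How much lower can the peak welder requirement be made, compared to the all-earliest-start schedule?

3

Early-start peak: d1:6  d2:6  d3:5  d4:2  d5:2  d6:3  d7:3  d8:3  d9:3  d10:0  d11:0  d12:0 ⇒ 6.
Leveled (Job 3@1, Job 4@4, Job 2@6, Job 1@9): d1:3  d2:3  d3:3  d4:3  d5:3  d6:2  d7:2  d8:2  d9:3  d10:3  d11:3  d12:3 ⇒ 3.
Reduction 6 − 3 = 3.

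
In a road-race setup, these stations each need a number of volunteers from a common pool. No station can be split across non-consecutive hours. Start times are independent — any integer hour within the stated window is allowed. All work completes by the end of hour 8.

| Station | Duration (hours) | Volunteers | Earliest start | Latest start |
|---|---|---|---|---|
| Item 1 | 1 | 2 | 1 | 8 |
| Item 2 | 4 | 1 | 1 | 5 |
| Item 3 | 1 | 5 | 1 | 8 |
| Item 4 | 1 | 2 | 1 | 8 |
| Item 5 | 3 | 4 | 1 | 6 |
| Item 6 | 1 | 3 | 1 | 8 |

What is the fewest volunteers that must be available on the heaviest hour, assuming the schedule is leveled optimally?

5

Early-start (Item 1@1, Item 2@1, Item 3@1, Item 4@1, Item 5@1, Item 6@1) gives peak 17: h1:17  h2:5  h3:5  h4:1  h5:0  h6:0  h7:0  h8:0.
Shift Item 3→5, Item 5→2, Item 6→6.
Schedule Item 1@1, Item 2@1, Item 3@5, Item 4@1, Item 5@2, Item 6@6: h1:5  h2:5  h3:5  h4:5  h5:5  h6:3  h7:0  h8:0 — peak 5.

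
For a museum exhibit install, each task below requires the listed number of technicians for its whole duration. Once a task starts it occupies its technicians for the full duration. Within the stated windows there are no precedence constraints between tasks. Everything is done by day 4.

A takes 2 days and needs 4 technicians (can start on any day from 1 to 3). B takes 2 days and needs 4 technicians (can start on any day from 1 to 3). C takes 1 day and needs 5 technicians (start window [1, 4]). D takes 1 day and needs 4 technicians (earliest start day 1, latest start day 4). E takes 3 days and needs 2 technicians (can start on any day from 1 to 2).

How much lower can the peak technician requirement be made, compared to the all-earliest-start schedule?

Early-start peak: d1:19  d2:10  d3:2  d4:0 ⇒ 19.
Leveled (A@1, B@1, C@3, D@4, E@1): d1:10  d2:10  d3:7  d4:4 ⇒ 10.
Reduction 19 − 10 = 9.

9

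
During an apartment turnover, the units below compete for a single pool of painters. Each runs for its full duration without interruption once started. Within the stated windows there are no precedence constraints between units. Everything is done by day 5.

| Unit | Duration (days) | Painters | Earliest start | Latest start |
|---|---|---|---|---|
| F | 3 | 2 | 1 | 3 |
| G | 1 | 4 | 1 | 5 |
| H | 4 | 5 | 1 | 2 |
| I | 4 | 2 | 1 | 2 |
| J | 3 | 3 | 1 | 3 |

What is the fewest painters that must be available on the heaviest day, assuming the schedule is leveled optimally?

Early-start (F@1, G@1, H@1, I@1, J@1) gives peak 16: d1:16  d2:12  d3:12  d4:7  d5:0.
Shift I→2, J→2.
Schedule F@1, G@1, H@1, I@2, J@2: d1:11  d2:12  d3:12  d4:10  d5:2 — peak 12.

12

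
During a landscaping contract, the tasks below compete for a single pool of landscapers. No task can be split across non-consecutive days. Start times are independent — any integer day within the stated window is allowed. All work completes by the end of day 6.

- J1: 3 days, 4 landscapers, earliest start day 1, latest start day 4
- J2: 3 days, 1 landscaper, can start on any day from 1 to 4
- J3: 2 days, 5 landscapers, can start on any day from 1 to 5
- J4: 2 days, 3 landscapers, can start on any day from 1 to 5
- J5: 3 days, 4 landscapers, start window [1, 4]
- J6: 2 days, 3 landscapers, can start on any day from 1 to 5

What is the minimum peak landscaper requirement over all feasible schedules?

9

Early-start (J1@1, J2@1, J3@1, J4@1, J5@1, J6@1) gives peak 20: d1:20  d2:20  d3:9  d4:0  d5:0  d6:0.
Shift J3→5, J5→4, J6→3.
Schedule J1@1, J2@1, J3@5, J4@1, J5@4, J6@3: d1:8  d2:8  d3:8  d4:7  d5:9  d6:9 — peak 9.
Total landscaper-days = 49 over 6 days ⇒ peak ≥ ⌈49/6⌉ = 9, so 9 is optimal.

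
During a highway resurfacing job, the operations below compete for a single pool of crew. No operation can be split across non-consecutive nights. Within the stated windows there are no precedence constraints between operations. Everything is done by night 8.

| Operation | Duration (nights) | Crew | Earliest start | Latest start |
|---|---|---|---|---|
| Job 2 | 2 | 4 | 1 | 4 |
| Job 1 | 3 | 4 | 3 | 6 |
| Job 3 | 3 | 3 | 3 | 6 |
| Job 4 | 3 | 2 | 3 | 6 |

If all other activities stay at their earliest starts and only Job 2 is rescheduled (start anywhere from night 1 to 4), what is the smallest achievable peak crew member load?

9

Job 2@1: n1:4  n2:4  n3:9  n4:9  n5:9  n6:0  n7:0  n8:0 → peak 9
Job 2@2: n1:0  n2:4  n3:13  n4:9  n5:9  n6:0  n7:0  n8:0 → peak 13
Job 2@3: n1:0  n2:0  n3:13  n4:13  n5:9  n6:0  n7:0  n8:0 → peak 13
Job 2@4: n1:0  n2:0  n3:9  n4:13  n5:13  n6:0  n7:0  n8:0 → peak 13
Best is Job 2@1, peak 9.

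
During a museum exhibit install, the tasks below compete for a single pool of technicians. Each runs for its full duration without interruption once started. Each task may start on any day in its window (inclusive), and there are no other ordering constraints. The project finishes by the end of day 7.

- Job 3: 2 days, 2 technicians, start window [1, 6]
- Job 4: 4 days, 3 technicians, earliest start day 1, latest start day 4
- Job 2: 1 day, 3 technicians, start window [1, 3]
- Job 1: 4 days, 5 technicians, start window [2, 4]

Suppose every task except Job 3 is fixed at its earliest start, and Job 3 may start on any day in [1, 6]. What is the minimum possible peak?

8

Job 3@1: d1:8  d2:10  d3:8  d4:8  d5:5  d6:0  d7:0 → peak 10
Job 3@2: d1:6  d2:10  d3:10  d4:8  d5:5  d6:0  d7:0 → peak 10
Job 3@3: d1:6  d2:8  d3:10  d4:10  d5:5  d6:0  d7:0 → peak 10
Job 3@4: d1:6  d2:8  d3:8  d4:10  d5:7  d6:0  d7:0 → peak 10
Job 3@5: d1:6  d2:8  d3:8  d4:8  d5:7  d6:2  d7:0 → peak 8
Job 3@6: d1:6  d2:8  d3:8  d4:8  d5:5  d6:2  d7:2 → peak 8
Best is Job 3@5, peak 8.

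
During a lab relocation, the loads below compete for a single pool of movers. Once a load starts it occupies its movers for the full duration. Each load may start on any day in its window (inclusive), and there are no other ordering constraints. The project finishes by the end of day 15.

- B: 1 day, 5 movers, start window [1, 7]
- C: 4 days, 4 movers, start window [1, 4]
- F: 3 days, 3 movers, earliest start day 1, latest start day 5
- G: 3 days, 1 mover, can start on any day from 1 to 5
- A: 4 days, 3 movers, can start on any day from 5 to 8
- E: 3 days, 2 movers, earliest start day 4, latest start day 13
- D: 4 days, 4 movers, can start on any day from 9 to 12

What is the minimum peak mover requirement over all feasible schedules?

Early-start (B@1, C@1, F@1, G@1, A@5, E@4, D@9) gives peak 13: d1:13  d2:8  d3:8  d4:6  d5:5  d6:5  d7:3  d8:3  d9:4  d10:4  d11:4  d12:4  d13:0  d14:0  d15:0.
Shift C→2, F→2, G→5, A→6, E→5.
Schedule B@1, C@2, F@2, G@5, A@6, E@5, D@9: d1:5  d2:7  d3:7  d4:7  d5:7  d6:6  d7:6  d8:3  d9:7  d10:4  d11:4  d12:4  d13:0  d14:0  d15:0 — peak 7.

7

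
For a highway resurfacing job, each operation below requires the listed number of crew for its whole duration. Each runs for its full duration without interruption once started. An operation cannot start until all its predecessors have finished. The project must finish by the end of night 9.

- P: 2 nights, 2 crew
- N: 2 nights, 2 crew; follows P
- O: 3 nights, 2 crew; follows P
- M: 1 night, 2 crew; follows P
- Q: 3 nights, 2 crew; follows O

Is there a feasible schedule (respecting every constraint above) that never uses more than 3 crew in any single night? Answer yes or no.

no

The minimum achievable peak is 4; 3 < 4, so no feasible schedule stays within the cap.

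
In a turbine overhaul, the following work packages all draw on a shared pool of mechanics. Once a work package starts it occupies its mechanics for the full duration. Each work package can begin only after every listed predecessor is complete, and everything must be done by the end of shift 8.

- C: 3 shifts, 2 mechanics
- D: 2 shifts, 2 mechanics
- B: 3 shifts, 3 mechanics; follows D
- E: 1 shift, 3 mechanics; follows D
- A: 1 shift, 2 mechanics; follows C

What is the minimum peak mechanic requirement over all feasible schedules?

Early-start (C@1, D@1, B@3, E@3, A@4) gives peak 8: s1:4  s2:4  s3:8  s4:5  s5:3  s6:0  s7:0  s8:0.
Shift B→4, E→7, A→8.
Schedule C@1, D@1, B@4, E@7, A@8: s1:4  s2:4  s3:2  s4:3  s5:3  s6:3  s7:3  s8:2 — peak 4.

4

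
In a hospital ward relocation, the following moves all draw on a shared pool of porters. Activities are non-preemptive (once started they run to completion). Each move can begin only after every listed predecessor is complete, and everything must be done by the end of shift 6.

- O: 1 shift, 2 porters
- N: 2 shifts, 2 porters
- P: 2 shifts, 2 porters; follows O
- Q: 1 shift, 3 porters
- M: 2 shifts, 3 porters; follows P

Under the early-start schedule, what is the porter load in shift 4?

3

At early start, shift 4 has: M.
Demand: 3 = 3.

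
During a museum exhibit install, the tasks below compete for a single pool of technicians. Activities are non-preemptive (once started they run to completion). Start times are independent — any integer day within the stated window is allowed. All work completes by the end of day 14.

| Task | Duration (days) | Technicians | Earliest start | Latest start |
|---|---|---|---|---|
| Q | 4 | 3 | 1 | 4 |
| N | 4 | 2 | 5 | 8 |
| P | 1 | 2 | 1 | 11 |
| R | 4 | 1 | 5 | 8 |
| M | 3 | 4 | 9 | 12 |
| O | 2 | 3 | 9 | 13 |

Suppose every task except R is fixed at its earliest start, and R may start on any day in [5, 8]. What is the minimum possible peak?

R@5: d1:5  d2:3  d3:3  d4:3  d5:3  d6:3  d7:3  d8:3  d9:7  d10:7  d11:4  d12:0  d13:0  d14:0 → peak 7
R@6: d1:5  d2:3  d3:3  d4:3  d5:2  d6:3  d7:3  d8:3  d9:8  d10:7  d11:4  d12:0  d13:0  d14:0 → peak 8
R@7: d1:5  d2:3  d3:3  d4:3  d5:2  d6:2  d7:3  d8:3  d9:8  d10:8  d11:4  d12:0  d13:0  d14:0 → peak 8
R@8: d1:5  d2:3  d3:3  d4:3  d5:2  d6:2  d7:2  d8:3  d9:8  d10:8  d11:5  d12:0  d13:0  d14:0 → peak 8
Best is R@5, peak 7.

7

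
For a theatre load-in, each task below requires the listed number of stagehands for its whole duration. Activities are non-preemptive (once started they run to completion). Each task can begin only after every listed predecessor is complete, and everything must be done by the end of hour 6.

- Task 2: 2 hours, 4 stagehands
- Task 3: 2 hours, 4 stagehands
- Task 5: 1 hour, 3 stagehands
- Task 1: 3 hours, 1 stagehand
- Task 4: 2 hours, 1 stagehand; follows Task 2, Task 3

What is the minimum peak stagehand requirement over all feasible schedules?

Early-start (Task 2@1, Task 3@1, Task 5@1, Task 1@1, Task 4@3) gives peak 12: h1:12  h2:9  h3:2  h4:1  h5:0  h6:0.
Shift Task 3→3, Task 5→5, Task 4→5.
Schedule Task 2@1, Task 3@3, Task 5@5, Task 1@1, Task 4@5: h1:5  h2:5  h3:5  h4:4  h5:4  h6:1 — peak 5.

5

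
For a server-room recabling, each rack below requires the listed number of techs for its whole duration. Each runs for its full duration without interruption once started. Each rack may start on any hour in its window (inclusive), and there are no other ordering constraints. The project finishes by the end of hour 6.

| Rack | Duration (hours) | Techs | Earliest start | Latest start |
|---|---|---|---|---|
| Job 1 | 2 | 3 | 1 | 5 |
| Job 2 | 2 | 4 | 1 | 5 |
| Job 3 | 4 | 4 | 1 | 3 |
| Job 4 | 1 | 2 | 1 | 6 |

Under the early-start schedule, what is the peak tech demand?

13

Early-start schedule: Job 1@1, Job 2@1, Job 3@1, Job 4@1.
Load per hour: hour 1: 13, hour 2: 11, hour 3: 4, hour 4: 4, hour 5: 0, hour 6: 0.
Peak is 13.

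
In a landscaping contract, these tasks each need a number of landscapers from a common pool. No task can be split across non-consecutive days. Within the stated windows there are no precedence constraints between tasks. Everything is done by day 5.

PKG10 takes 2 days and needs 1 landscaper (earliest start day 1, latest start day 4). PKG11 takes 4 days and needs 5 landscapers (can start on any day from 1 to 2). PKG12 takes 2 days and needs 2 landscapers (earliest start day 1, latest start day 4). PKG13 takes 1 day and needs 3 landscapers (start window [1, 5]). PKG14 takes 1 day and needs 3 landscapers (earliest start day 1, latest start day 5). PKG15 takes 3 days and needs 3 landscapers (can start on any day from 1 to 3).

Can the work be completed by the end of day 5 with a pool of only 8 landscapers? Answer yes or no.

no

Total landscaper-days = 41; over 5 days the average is 41/5 > 8, so some day must exceed 8.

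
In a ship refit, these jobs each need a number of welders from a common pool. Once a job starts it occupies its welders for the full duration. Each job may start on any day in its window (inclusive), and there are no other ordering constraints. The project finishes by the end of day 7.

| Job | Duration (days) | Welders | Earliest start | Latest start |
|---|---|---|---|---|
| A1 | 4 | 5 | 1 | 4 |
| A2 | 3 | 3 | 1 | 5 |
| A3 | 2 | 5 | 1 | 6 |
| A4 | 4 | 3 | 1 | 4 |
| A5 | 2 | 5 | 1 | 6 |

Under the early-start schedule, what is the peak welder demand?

21

Early-start schedule: A1@1, A2@1, A3@1, A4@1, A5@1.
Load per day: day 1: 21, day 2: 21, day 3: 11, day 4: 8, day 5: 0, day 6: 0, day 7: 0.
Peak is 21.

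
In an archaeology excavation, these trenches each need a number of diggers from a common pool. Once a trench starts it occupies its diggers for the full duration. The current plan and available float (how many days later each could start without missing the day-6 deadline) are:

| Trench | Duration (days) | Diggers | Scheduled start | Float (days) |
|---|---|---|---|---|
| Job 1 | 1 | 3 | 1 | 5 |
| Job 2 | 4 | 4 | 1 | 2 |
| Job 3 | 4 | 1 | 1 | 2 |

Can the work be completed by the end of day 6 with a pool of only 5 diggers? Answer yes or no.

yes

Schedule Job 1@1, Job 2@2, Job 3@1: d1:4  d2:5  d3:5  d4:5  d5:4  d6:0 — peak 5 ≤ 5.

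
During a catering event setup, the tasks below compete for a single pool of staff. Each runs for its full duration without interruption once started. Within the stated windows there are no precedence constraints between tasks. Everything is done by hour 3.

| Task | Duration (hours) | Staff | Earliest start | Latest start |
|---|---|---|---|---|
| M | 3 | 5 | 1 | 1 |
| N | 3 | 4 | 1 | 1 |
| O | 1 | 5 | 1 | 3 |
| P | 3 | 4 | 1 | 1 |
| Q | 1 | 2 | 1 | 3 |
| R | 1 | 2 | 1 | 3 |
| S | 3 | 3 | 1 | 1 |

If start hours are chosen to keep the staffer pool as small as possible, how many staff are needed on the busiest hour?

21

Early-start (M@1, N@1, O@1, P@1, Q@1, R@1, S@1) gives peak 25: h1:25  h2:16  h3:16.
Shift Q→2, R→2.
Schedule M@1, N@1, O@1, P@1, Q@2, R@2, S@1: h1:21  h2:20  h3:16 — peak 21.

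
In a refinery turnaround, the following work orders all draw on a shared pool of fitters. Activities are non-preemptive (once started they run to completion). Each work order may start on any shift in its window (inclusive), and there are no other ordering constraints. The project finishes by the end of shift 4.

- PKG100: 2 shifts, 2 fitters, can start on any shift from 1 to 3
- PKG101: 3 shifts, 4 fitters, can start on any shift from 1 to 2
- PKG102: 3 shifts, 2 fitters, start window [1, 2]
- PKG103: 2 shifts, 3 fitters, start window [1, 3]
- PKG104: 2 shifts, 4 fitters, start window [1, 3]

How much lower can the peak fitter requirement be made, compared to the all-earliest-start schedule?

Early-start peak: s1:15  s2:15  s3:6  s4:0 ⇒ 15.
Leveled (PKG100@1, PKG101@1, PKG102@1, PKG103@1, PKG104@3): s1:11  s2:11  s3:10  s4:4 ⇒ 11.
Reduction 15 − 11 = 4.

4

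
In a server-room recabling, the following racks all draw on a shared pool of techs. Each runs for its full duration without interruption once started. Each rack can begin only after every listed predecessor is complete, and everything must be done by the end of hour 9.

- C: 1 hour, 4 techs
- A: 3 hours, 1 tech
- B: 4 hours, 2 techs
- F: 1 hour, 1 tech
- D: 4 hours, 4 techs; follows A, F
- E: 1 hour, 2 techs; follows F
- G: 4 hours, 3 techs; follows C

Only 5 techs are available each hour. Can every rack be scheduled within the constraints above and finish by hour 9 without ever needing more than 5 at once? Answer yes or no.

Total tech-hours = 46; over 9 hours the average is 46/9 > 5, so some hour must exceed 5.

no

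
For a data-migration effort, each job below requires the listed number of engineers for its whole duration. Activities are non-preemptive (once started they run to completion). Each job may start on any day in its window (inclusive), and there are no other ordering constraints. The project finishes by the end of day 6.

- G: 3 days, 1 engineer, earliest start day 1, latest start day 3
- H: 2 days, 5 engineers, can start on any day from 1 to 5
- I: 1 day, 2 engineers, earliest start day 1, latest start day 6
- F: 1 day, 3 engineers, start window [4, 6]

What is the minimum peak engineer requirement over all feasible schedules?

5

Early-start (G@1, H@1, I@1, F@4) gives peak 8: d1:8  d2:6  d3:1  d4:3  d5:0  d6:0.
Shift H→4, F→6.
Schedule G@1, H@4, I@1, F@6: d1:3  d2:1  d3:1  d4:5  d5:5  d6:3 — peak 5.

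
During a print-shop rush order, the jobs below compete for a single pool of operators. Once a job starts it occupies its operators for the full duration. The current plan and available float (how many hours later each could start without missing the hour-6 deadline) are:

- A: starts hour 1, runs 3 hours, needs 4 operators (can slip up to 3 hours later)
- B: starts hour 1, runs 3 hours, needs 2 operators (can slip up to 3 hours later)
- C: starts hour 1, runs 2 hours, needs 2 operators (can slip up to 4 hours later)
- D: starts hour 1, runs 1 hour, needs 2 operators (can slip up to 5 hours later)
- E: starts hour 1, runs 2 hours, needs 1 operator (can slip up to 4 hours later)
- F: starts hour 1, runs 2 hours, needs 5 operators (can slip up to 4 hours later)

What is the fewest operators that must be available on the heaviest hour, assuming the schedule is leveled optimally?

Early-start (A@1, B@1, C@1, D@1, E@1, F@1) gives peak 16: h1:16  h2:14  h3:6  h4:0  h5:0  h6:0.
Shift C→4, D→4, F→5.
Schedule A@1, B@1, C@4, D@4, E@1, F@5: h1:7  h2:7  h3:6  h4:4  h5:7  h6:5 — peak 7.

7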